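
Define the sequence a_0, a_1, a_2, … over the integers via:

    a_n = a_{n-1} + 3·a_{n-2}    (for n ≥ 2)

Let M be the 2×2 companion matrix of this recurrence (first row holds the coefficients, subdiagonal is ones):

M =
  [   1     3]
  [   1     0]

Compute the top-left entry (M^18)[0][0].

(M^18)[0][0] is the top entry after applying M 18 times to the unit state (1, 0). Equivalently it is h_{19} for the auxiliary sequence (h_n) obeying the same recurrence with h_1 = 1 and h_i = 0 for 0 ≤ i < 1:
h_2 = 1·1 + 3·0 = 1
h_3 = 1·1 + 3·1 = 4
h_4 = 1·4 + 3·1 = 7
h_5 = 1·7 + 3·4 = 19
h_6 = 1·19 + 3·7 = 40
h_7 = 1·40 + 3·19 = 97
h_8 = 1·97 + 3·40 = 217
h_9 = 1·217 + 3·97 = 508
h_10 = 1·508 + 3·217 = 1159
h_11 = 1·1159 + 3·508 = 2683
h_12 = 1·2683 + 3·1159 = 6160
h_13 = 1·6160 + 3·2683 = 14209
h_14 = 1·14209 + 3·6160 = 32689
h_15 = 1·32689 + 3·14209 = 75316
h_16 = 1·75316 + 3·32689 = 173383
h_17 = 1·173383 + 3·75316 = 399331
h_18 = 1·399331 + 3·173383 = 919480
h_19 = 1·919480 + 3·399331 = 2117473

2117473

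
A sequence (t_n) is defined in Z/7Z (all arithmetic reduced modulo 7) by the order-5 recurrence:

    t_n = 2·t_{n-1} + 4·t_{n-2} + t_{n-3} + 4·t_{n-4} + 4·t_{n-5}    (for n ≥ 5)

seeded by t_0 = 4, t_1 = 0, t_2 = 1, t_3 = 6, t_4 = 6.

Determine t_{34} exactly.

4

t_5 = 2·6 + 4·6 + 1·1 + 4·0 + 4·4 = 4
t_6 = 2·4 + 4·6 + 1·6 + 4·1 + 4·0 = 0
t_7 = 2·0 + 4·4 + 1·6 + 4·6 + 4·1 = 1
t_8 = 2·1 + 4·0 + 1·4 + 4·6 + 4·6 = 5
t_9 = 2·5 + 4·1 + 1·0 + 4·4 + 4·6 = 5
t_10 = 2·5 + 4·5 + 1·1 + 4·0 + 4·4 = 5
t_11 = 2·5 + 4·5 + 1·5 + 4·1 + 4·0 = 4
t_12 = 2·4 + 4·5 + 1·5 + 4·5 + 4·1 = 1
t_13 = 2·1 + 4·4 + 1·5 + 4·5 + 4·5 = 0
t_14 = 2·0 + 4·1 + 1·4 + 4·5 + 4·5 = 6
t_15 = 2·6 + 4·0 + 1·1 + 4·4 + 4·5 = 0
t_16 = 2·0 + 4·6 + 1·0 + 4·1 + 4·4 = 2
t_17 = 2·2 + 4·0 + 1·6 + 4·0 + 4·1 = 0
t_18 = 2·0 + 4·2 + 1·0 + 4·6 + 4·0 = 4
t_19 = 2·4 + 4·0 + 1·2 + 4·0 + 4·6 = 6
t_20 = 2·6 + 4·4 + 1·0 + 4·2 + 4·0 = 1
t_21 = 2·1 + 4·6 + 1·4 + 4·0 + 4·2 = 3
t_22 = 2·3 + 4·1 + 1·6 + 4·4 + 4·0 = 4
t_23 = 2·4 + 4·3 + 1·1 + 4·6 + 4·4 = 5
t_24 = 2·5 + 4·4 + 1·3 + 4·1 + 4·6 = 1
t_25 = 2·1 + 4·5 + 1·4 + 4·3 + 4·1 = 0
t_26 = 2·0 + 4·1 + 1·5 + 4·4 + 4·3 = 2
t_27 = 2·2 + 4·0 + 1·1 + 4·5 + 4·4 = 6
t_28 = 2·6 + 4·2 + 1·0 + 4·1 + 4·5 = 2
t_29 = 2·2 + 4·6 + 1·2 + 4·0 + 4·1 = 6
t_30 = 2·6 + 4·2 + 1·6 + 4·2 + 4·0 = 6
t_31 = 2·6 + 4·6 + 1·2 + 4·6 + 4·2 = 0
t_32 = 2·0 + 4·6 + 1·6 + 4·2 + 4·6 = 6
t_33 = 2·6 + 4·0 + 1·6 + 4·6 + 4·2 = 1
t_34 = 2·1 + 4·6 + 1·0 + 4·6 + 4·6 = 4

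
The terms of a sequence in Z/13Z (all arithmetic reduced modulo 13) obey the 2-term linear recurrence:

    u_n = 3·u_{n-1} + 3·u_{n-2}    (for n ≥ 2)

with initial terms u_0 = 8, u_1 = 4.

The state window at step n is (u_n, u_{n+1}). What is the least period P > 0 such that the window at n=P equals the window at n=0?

n=0: window = (8, 4)
n=1: window = (4, 10)
n=2: window = (10, 3)
n=3: window = (3, 0)
n=4: window = (0, 9)
n=5: window = (9, 1)
n=6: window = (1, 4)
n=7: window = (4, 2)
n=8: window = (2, 5)
n=9: window = (5, 8)
n=10: window = (8, 0)
n=11: window = (0, 11)
n=12: window = (11, 7)
n=13: window = (7, 2)
n=14: window = (2, 1)
n=15: window = (1, 9)
n=16: window = (9, 4)
n=17: window = (4, 0)
n=18: window = (0, 12)
n=19: window = (12, 10)
n=20: window = (10, 1)
n=21: window = (1, 7)
n=22: window = (7, 11)
n=23: window = (11, 2)
n=24: window = (2, 0)
n=25: window = (0, 6)
n=26: window = (6, 5)
n=27: window = (5, 7)
n=28: window = (7, 10)
n=29: window = (10, 12)
n=30: window = (12, 1)
n=31: window = (1, 0)
n=32: window = (0, 3)
n=33: window = (3, 9)
n=34: window = (9, 10)
n=35: window = (10, 5)
n=36: window = (5, 6)
n=37: window = (6, 7)
n=38: window = (7, 0)
n=39: window = (0, 8)
n=40: window = (8, 11)
…
n=82: window = (5, 2)
n=83: window = (2, 8)
n=84: window = (8, 4)
window at n=84 equals window at n=0 → period = 84

84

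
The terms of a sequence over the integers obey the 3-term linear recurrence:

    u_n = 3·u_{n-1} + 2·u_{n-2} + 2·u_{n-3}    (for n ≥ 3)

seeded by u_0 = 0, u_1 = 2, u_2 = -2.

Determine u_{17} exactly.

u_3 = 3·-2 + 2·2 + 2·0 = -2
u_4 = 3·-2 + 2·-2 + 2·2 = -6
u_5 = 3·-6 + 2·-2 + 2·-2 = -26
u_6 = 3·-26 + 2·-6 + 2·-2 = -94
u_7 = 3·-94 + 2·-26 + 2·-6 = -346
u_8 = 3·-346 + 2·-94 + 2·-26 = -1278
u_9 = 3·-1278 + 2·-346 + 2·-94 = -4714
u_10 = 3·-4714 + 2·-1278 + 2·-346 = -17390
u_11 = 3·-17390 + 2·-4714 + 2·-1278 = -64154
u_12 = 3·-64154 + 2·-17390 + 2·-4714 = -236670
u_13 = 3·-236670 + 2·-64154 + 2·-17390 = -873098
u_14 = 3·-873098 + 2·-236670 + 2·-64154 = -3220942
u_15 = 3·-3220942 + 2·-873098 + 2·-236670 = -11882362
u_16 = 3·-11882362 + 2·-3220942 + 2·-873098 = -43835166
u_17 = 3·-43835166 + 2·-11882362 + 2·-3220942 = -161712106

-161712106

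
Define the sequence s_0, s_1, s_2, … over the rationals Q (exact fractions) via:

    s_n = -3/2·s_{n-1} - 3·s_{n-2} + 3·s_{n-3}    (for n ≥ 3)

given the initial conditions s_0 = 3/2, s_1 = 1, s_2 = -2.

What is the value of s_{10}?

s_3 = -3/2·-2 + -3·1 + 3·3/2 = 9/2
s_4 = -3/2·9/2 + -3·-2 + 3·1 = 9/4
s_5 = -3/2·9/4 + -3·9/2 + 3·-2 = -183/8
s_6 = -3/2·-183/8 + -3·9/4 + 3·9/2 = 657/16
s_7 = -3/2·657/16 + -3·-183/8 + 3·9/4 = 441/32
s_8 = -3/2·441/32 + -3·657/16 + 3·-183/8 = -13599/64
s_9 = -3/2·-13599/64 + -3·441/32 + 3·657/16 = 51273/128
s_10 = -3/2·51273/128 + -3·-13599/64 + 3·441/32 = 19953/256

19953/256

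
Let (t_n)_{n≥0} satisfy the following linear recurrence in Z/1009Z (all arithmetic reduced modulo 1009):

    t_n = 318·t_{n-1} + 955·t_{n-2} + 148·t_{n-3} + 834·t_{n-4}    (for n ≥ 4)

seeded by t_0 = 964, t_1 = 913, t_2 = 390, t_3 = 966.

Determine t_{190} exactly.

126

t_4 = 318·966 + 955·390 + 148·913 + 834·964 = 302
t_5 = 318·302 + 955·966 + 148·390 + 834·913 = 339
t_6 = 318·339 + 955·302 + 148·966 + 834·390 = 736
t_7 = 318·736 + 955·339 + 148·302 + 834·966 = 578
t_8 = 318·578 + 955·736 + 148·339 + 834·302 = 122
t_9 = 318·122 + 955·578 + 148·736 + 834·339 = 683
Continuing the recurrence:
  t_10 = 865;  t_11 = 717;  t_12 = 708;  t_13 = 184;  t_14 = 246;  t_15 = 178
  t_16 = 129;  t_17 = 303;  t_18 = 34;  t_19 = 554;  t_20 = 859;  t_21 = 516
  t_22 = 16;  t_23 = 343;  t_24 = 956;  t_25 = 799;  t_26 = 190;  t_27 = 864
  t_28 = 527;  t_29 = 144;  t_30 = 966;  t_31 = 192;  t_32 = 537;  t_33 = 691
  t_34 = 665;  t_35 = 70;  t_36 = 697;  t_37 = 624;  t_38 = 293;  t_39 = 43
  t_40 = 517;  t_41 = 393;  t_42 = 686;  t_43 = 550;  t_44 = 609;  t_45 = 969
  t_46 = 500;  t_47 = 665;  t_48 = 336;  t_49 = 588;  t_50 = 158;  t_51 = 277
  t_52 = 824;  t_53 = 64;  t_54 = 301;  t_55 = 263;  t_56 = 255;  t_57 = 345
  t_58 = 460;  t_59 = 303;  t_60 = 256;  t_61 = 103;  t_62 = 427;  t_63 = 61
  t_64 = 81;  t_65 = 32;  t_66 = 645;  t_67 = 877;  t_68 = 529;  t_69 = 852
  t_70 = 987;  t_71 = 965;  t_72 = 537;  t_73 = 606;  t_74 = 617;  t_75 = 426
  t_76 = 999;  t_77 = 451;  t_78 = 149;  t_79 = 475;  t_80 = 621;  t_81 = 938
  t_82 = 221;  t_83 = 157;  t_84 = 538;  t_85 = 894;  t_86 = 668;  t_87 = 371
  t_88 = 1006;  t_89 = 128;  t_90 = 63;  t_91 = 221;  t_92 = 580;  t_93 = 8
  t_94 = 979;  t_95 = 869;  t_96 = 62;  t_97 = 247;  t_98 = 197;  t_99 = 246
  t_100 = 468;  t_101 = 391;  t_102 = 99;  t_103 = 258;  t_104 = 198;  t_105 = 304
  t_106 = 894;  t_107 = 789;  t_108 = 69;  t_109 = 935;  t_110 = 667;  t_111 = 456
  t_112 = 198;  t_113 = 674;  t_114 = 26;  t_115 = 78;  t_116 = 719;  t_117 = 347
  t_118 = 821;  t_119 = 114;  t_120 = 187;  t_121 = 76;  t_122 = 275;  t_123 = 262
  t_124 = 575;  t_125 = 356;  t_126 = 161;  t_127 = 594;  t_128 = 82;  t_129 = 933
  t_130 = 871;  t_131 = 585;  t_132 = 390;  t_133 = 550;  t_134 = 212;  t_135 = 124
  t_136 = 774;  t_137 = 5;  t_138 = 577;  t_139 = 611;  t_140 = 178;  t_141 = 168
  t_142 = 977;  t_143 = 62;  t_144 = 23;  t_145 = 100;  t_146 = 938;  t_147 = 900
  t_148 = 127;  t_149 = 102;  t_150 = 682;  t_151 = 16;  t_152 = 482;  t_153 = 401
  t_154 = 652;  t_155 = 959;  t_156 = 574;  t_157 = 672;  t_158 = 660;  t_159 = 918
  t_160 = 13;  t_161 = 227;  t_162 = 29;  t_163 = 687;  t_164 = 7;  t_165 = 325
  t_166 = 800;  t_167 = 617;  t_168 = 99;  t_169 = 158;  t_170 = 250;  t_171 = 852
  t_172 = 146;  t_173 = 689;  t_174 = 954;  t_175 = 441;  t_176 = 677;  t_177 = 199
  t_178 = 717;  t_179 = 139;  t_180 = 208;  t_181 = 777;  t_182 = 790;  t_183 = 804
  t_184 = 7;  t_185 = 295;  t_186 = 517;  t_187 = 740;  t_188 = 614
t_189 = 318·614 + 955·740 + 148·517 + 834·295 = 581
t_190 = 318·581 + 955·614 + 148·740 + 834·517 = 126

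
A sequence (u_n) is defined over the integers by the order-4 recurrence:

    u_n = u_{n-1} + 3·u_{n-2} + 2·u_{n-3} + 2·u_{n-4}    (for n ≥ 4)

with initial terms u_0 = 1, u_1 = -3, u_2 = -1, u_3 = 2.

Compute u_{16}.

-250465

u_4 = 1·2 + 3·-1 + 2·-3 + 2·1 = -5
u_5 = 1·-5 + 3·2 + 2·-1 + 2·-3 = -7
u_6 = 1·-7 + 3·-5 + 2·2 + 2·-1 = -20
u_7 = 1·-20 + 3·-7 + 2·-5 + 2·2 = -47
u_8 = 1·-47 + 3·-20 + 2·-7 + 2·-5 = -131
u_9 = 1·-131 + 3·-47 + 2·-20 + 2·-7 = -326
u_10 = 1·-326 + 3·-131 + 2·-47 + 2·-20 = -853
u_11 = 1·-853 + 3·-326 + 2·-131 + 2·-47 = -2187
u_12 = 1·-2187 + 3·-853 + 2·-326 + 2·-131 = -5660
u_13 = 1·-5660 + 3·-2187 + 2·-853 + 2·-326 = -14579
u_14 = 1·-14579 + 3·-5660 + 2·-2187 + 2·-853 = -37639
u_15 = 1·-37639 + 3·-14579 + 2·-5660 + 2·-2187 = -97070
u_16 = 1·-97070 + 3·-37639 + 2·-14579 + 2·-5660 = -250465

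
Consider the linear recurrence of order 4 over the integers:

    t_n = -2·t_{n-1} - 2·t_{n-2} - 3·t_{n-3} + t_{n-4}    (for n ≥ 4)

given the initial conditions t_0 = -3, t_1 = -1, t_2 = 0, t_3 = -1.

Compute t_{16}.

3895

t_4 = -2·-1 + -2·0 + -3·-1 + 1·-3 = 2
t_5 = -2·2 + -2·-1 + -3·0 + 1·-1 = -3
t_6 = -2·-3 + -2·2 + -3·-1 + 1·0 = 5
t_7 = -2·5 + -2·-3 + -3·2 + 1·-1 = -11
t_8 = -2·-11 + -2·5 + -3·-3 + 1·2 = 23
t_9 = -2·23 + -2·-11 + -3·5 + 1·-3 = -42
t_10 = -2·-42 + -2·23 + -3·-11 + 1·5 = 76
t_11 = -2·76 + -2·-42 + -3·23 + 1·-11 = -148
t_12 = -2·-148 + -2·76 + -3·-42 + 1·23 = 293
t_13 = -2·293 + -2·-148 + -3·76 + 1·-42 = -560
t_14 = -2·-560 + -2·293 + -3·-148 + 1·76 = 1054
t_15 = -2·1054 + -2·-560 + -3·293 + 1·-148 = -2015
t_16 = -2·-2015 + -2·1054 + -3·-560 + 1·293 = 3895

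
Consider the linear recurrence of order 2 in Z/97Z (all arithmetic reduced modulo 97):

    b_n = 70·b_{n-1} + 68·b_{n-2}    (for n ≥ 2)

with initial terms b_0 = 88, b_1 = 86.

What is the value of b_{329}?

23

b_2 = 70·86 + 68·88 = 73
b_3 = 70·73 + 68·86 = 94
b_4 = 70·94 + 68·73 = 1
b_5 = 70·1 + 68·94 = 60
b_6 = 70·60 + 68·1 = 0
b_7 = 70·0 + 68·60 = 6
b_8 = 70·6 + 68·0 = 32
b_9 = 70·32 + 68·6 = 29
b_10 = 70·29 + 68·32 = 35
b_11 = 70·35 + 68·29 = 57
b_12 = 70·57 + 68·35 = 65
b_13 = 70·65 + 68·57 = 84
b_14 = 70·84 + 68·65 = 18
b_15 = 70·18 + 68·84 = 85
b_16 = 70·85 + 68·18 = 93
b_17 = 70·93 + 68·85 = 68
b_18 = 70·68 + 68·93 = 26
b_19 = 70·26 + 68·68 = 42
b_20 = 70·42 + 68·26 = 52
b_21 = 70·52 + 68·42 = 94
b_22 = 70·94 + 68·52 = 28
b_23 = 70·28 + 68·94 = 10
b_24 = 70·10 + 68·28 = 82
b_25 = 70·82 + 68·10 = 18
b_26 = 70·18 + 68·82 = 46
b_27 = 70·46 + 68·18 = 79
b_28 = 70·79 + 68·46 = 25
b_29 = 70·25 + 68·79 = 41
b_30 = 70·41 + 68·25 = 11
b_31 = 70·11 + 68·41 = 66
b_32 = 70·66 + 68·11 = 33
b_33 = 70·33 + 68·66 = 8
b_34 = 70·8 + 68·33 = 88
b_35 = 70·88 + 68·8 = 11
b_36 = 70·11 + 68·88 = 61
b_37 = 70·61 + 68·11 = 71
b_38 = 70·71 + 68·61 = 0
b_39 = 70·0 + 68·71 = 75
b_40 = 70·75 + 68·0 = 12
b_41 = 70·12 + 68·75 = 23
b_42 = 70·23 + 68·12 = 1
b_43 = 70·1 + 68·23 = 82
b_44 = 70·82 + 68·1 = 85
b_45 = 70·85 + 68·82 = 80
b_46 = 70·80 + 68·85 = 31
b_47 = 70·31 + 68·80 = 44
b_48 = 70·44 + 68·31 = 47
b_49 = 70·47 + 68·44 = 74
b_50 = 70·74 + 68·47 = 34
b_51 = 70·34 + 68·74 = 40
b_52 = 70·40 + 68·34 = 68
b_53 = 70·68 + 68·40 = 11
b_54 = 70·11 + 68·68 = 59
b_55 = 70·59 + 68·11 = 28
b_56 = 70·28 + 68·59 = 55
b_57 = 70·55 + 68·28 = 31
b_58 = 70·31 + 68·55 = 90
b_59 = 70·90 + 68·31 = 66
b_60 = 70·66 + 68·90 = 70
b_61 = 70·70 + 68·66 = 76
b_62 = 70·76 + 68·70 = 89
b_63 = 70·89 + 68·76 = 49
b_64 = 70·49 + 68·89 = 73
b_65 = 70·73 + 68·49 = 3
b_66 = 70·3 + 68·73 = 33
b_67 = 70·33 + 68·3 = 89
b_68 = 70·89 + 68·33 = 35
b_69 = 70·35 + 68·89 = 63
b_70 = 70·63 + 68·35 = 0
b_71 = 70·0 + 68·63 = 16
b_72 = 70·16 + 68·0 = 53
b_73 = 70·53 + 68·16 = 45
b_74 = 70·45 + 68·53 = 61
b_75 = 70·61 + 68·45 = 55
b_76 = 70·55 + 68·61 = 44
b_77 = 70·44 + 68·55 = 30
b_78 = 70·30 + 68·44 = 48
b_79 = 70·48 + 68·30 = 65
b_80 = 70·65 + 68·48 = 54
b_81 = 70·54 + 68·65 = 52
b_82 = 70·52 + 68·54 = 37
b_83 = 70·37 + 68·52 = 15
b_84 = 70·15 + 68·37 = 74
b_85 = 70·74 + 68·15 = 89
b_86 = 70·89 + 68·74 = 10
b_87 = 70·10 + 68·89 = 59
b_88 = 70·59 + 68·10 = 57
b_89 = 70·57 + 68·59 = 48
b_90 = 70·48 + 68·57 = 58
b_91 = 70·58 + 68·48 = 49
b_92 = 70·49 + 68·58 = 2
b_93 = 70·2 + 68·49 = 77
b_94 = 70·77 + 68·2 = 94
b_95 = 70·94 + 68·77 = 79
b_96 = 70·79 + 68·94 = 88
b_97 = 70·88 + 68·79 = 86
(b_96, b_97) = (88, 86) = (b_0, b_1), so the sequence has period 96.
329 ≡ 41 (mod 96), hence b_329 = b_41 = 23.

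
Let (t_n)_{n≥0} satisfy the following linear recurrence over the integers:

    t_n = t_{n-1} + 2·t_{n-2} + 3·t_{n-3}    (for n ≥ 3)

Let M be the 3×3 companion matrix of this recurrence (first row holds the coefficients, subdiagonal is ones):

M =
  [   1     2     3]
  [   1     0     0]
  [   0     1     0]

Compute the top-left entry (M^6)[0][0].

(M^6)[0][0] is the top entry after applying M 6 times to the unit state (1, 0, 0). Equivalently it is h_{8} for the auxiliary sequence (h_n) obeying the same recurrence with h_2 = 1 and h_i = 0 for 0 ≤ i < 2:
h_3 = 1·1 + 2·0 + 3·0 = 1
h_4 = 1·1 + 2·1 + 3·0 = 3
h_5 = 1·3 + 2·1 + 3·1 = 8
h_6 = 1·8 + 2·3 + 3·1 = 17
h_7 = 1·17 + 2·8 + 3·3 = 42
h_8 = 1·42 + 2·17 + 3·8 = 100

100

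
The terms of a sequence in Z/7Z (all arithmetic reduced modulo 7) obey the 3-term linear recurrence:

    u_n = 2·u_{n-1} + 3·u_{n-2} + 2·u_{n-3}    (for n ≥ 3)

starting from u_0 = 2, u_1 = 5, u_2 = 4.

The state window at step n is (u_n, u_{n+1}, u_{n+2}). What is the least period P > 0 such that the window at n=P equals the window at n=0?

n=0: window = (2, 5, 4)
n=1: window = (5, 4, 6)
n=2: window = (4, 6, 6)
n=3: window = (6, 6, 3)
n=4: window = (6, 3, 1)
n=5: window = (3, 1, 2)
n=6: window = (1, 2, 6)
n=7: window = (2, 6, 6)
n=8: window = (6, 6, 6)
n=9: window = (6, 6, 0)
n=10: window = (6, 0, 2)
n=11: window = (0, 2, 2)
n=12: window = (2, 2, 3)
n=13: window = (2, 3, 2)
n=14: window = (3, 2, 3)
n=15: window = (2, 3, 4)
n=16: window = (3, 4, 0)
n=17: window = (4, 0, 4)
n=18: window = (0, 4, 2)
n=19: window = (4, 2, 2)
n=20: window = (2, 2, 4)
n=21: window = (2, 4, 4)
n=22: window = (4, 4, 3)
n=23: window = (4, 3, 5)
n=24: window = (3, 5, 6)
n=25: window = (5, 6, 5)
n=26: window = (6, 5, 3)
n=27: window = (5, 3, 5)
n=28: window = (3, 5, 1)
n=29: window = (5, 1, 2)
n=30: window = (1, 2, 3)
n=31: window = (2, 3, 0)
n=32: window = (3, 0, 6)
n=33: window = (0, 6, 4)
n=34: window = (6, 4, 5)
n=35: window = (4, 5, 6)
n=36: window = (5, 6, 0)
n=37: window = (6, 0, 0)
n=38: window = (0, 0, 5)
n=39: window = (0, 5, 3)
n=40: window = (5, 3, 0)
…
n=169: window = (6, 1, 2)
n=170: window = (1, 2, 5)
n=171: window = (2, 5, 4)
window at n=171 equals window at n=0 → period = 171

171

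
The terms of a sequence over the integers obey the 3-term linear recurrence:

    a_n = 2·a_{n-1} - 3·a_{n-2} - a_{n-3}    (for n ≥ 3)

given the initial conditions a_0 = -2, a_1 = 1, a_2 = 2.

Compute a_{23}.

a_3 = 2·2 + -3·1 + -1·-2 = 3
a_4 = 2·3 + -3·2 + -1·1 = -1
a_5 = 2·-1 + -3·3 + -1·2 = -13
a_6 = 2·-13 + -3·-1 + -1·3 = -26
a_7 = 2·-26 + -3·-13 + -1·-1 = -12
a_8 = 2·-12 + -3·-26 + -1·-13 = 67
a_9 = 2·67 + -3·-12 + -1·-26 = 196
a_10 = 2·196 + -3·67 + -1·-12 = 203
a_11 = 2·203 + -3·196 + -1·67 = -249
a_12 = 2·-249 + -3·203 + -1·196 = -1303
a_13 = 2·-1303 + -3·-249 + -1·203 = -2062
a_14 = 2·-2062 + -3·-1303 + -1·-249 = 34
a_15 = 2·34 + -3·-2062 + -1·-1303 = 7557
a_16 = 2·7557 + -3·34 + -1·-2062 = 17074
a_17 = 2·17074 + -3·7557 + -1·34 = 11443
a_18 = 2·11443 + -3·17074 + -1·7557 = -35893
a_19 = 2·-35893 + -3·11443 + -1·17074 = -123189
a_20 = 2·-123189 + -3·-35893 + -1·11443 = -150142
a_21 = 2·-150142 + -3·-123189 + -1·-35893 = 105176
a_22 = 2·105176 + -3·-150142 + -1·-123189 = 783967
a_23 = 2·783967 + -3·105176 + -1·-150142 = 1402548

1402548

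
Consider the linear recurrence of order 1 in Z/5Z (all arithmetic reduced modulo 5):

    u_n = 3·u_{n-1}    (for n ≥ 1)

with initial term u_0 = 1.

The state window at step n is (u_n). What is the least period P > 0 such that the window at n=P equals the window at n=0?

n=0: window = (1)
n=1: window = (3)
n=2: window = (4)
n=3: window = (2)
n=4: window = (1)
window at n=4 equals window at n=0 → period = 4

4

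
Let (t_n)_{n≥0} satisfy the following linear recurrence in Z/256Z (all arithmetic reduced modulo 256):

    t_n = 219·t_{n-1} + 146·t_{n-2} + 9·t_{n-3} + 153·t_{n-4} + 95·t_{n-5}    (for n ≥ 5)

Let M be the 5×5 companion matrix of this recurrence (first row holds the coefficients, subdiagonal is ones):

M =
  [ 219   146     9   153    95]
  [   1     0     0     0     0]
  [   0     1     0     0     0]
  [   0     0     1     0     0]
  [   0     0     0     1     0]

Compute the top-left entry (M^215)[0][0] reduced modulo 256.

(M^215)[0][0] is the top entry after applying M 215 times to the unit state (1, 0, 0, 0, 0). Equivalently it is h_{219} for the auxiliary sequence (h_n) obeying the same recurrence with h_4 = 1 and h_i = 0 for 0 ≤ i < 4:
h_5 = 219·1 + 146·0 + 9·0 + 153·0 + 95·0 = 219
h_6 = 219·219 + 146·1 + 9·0 + 153·0 + 95·0 = 235
h_7 = 219·235 + 146·219 + 9·1 + 153·0 + 95·0 = 248
h_8 = 219·248 + 146·235 + 9·219 + 153·1 + 95·0 = 122
h_9 = 219·122 + 146·248 + 9·235 + 153·219 + 95·1 = 83
h_10 = 219·83 + 146·122 + 9·248 + 153·235 + 95·219 = 5
Continuing the recurrence:
  h_11 = 84;  h_12 = 147;  h_13 = 183;  h_14 = 33;  h_15 = 211;  h_16 = 201
  h_17 = 94;  h_18 = 25;  h_19 = 106;  h_20 = 172;  h_21 = 62;  h_22 = 175
  h_23 = 190;  h_24 = 168;  h_25 = 29;  h_26 = 230;  h_27 = 179;  h_28 = 60
  h_29 = 45;  h_30 = 59;  h_31 = 148;  h_32 = 32;  h_33 = 4;  h_34 = 214
  h_35 = 211;  h_36 = 189;  h_37 = 207;  h_38 = 172;  h_39 = 92;  h_40 = 85
  h_41 = 21;  h_42 = 74;  h_43 = 21;  h_44 = 217;  h_45 = 79;  h_46 = 25
  h_47 = 21;  h_48 = 124;  h_49 = 173;  h_50 = 182;  h_51 = 140;  h_52 = 140
  h_53 = 107;  h_54 = 70;  h_55 = 10;  h_56 = 221;  h_57 = 32;  h_58 = 79
  h_59 = 142;  h_60 = 115;  h_61 = 71;  h_62 = 104;  h_63 = 176;  h_64 = 204
  h_65 = 168;  h_66 = 193;  h_67 = 223;  h_68 = 251;  h_69 = 204;  h_70 = 50
  h_71 = 215;  h_72 = 97;  h_73 = 108;  h_74 = 219;  h_75 = 103;  h_76 = 145
  h_77 = 7;  h_78 = 69;  h_79 = 242;  h_80 = 129;  h_81 = 202;  h_82 = 184
  h_83 = 98;  h_84 = 199;  h_85 = 50;  h_86 = 164;  h_87 = 169;  h_88 = 42
  h_89 = 207;  h_90 = 140;  h_91 = 41;  h_92 = 3;  h_93 = 44;  h_94 = 72
  h_95 = 64;  h_96 = 94;  h_97 = 219;  h_98 = 145;  h_99 = 55;  h_100 = 96
  h_101 = 92;  h_102 = 81;  h_103 = 209;  h_104 = 2;  h_105 = 93;  h_106 = 153
  h_107 = 247;  h_108 = 149;  h_109 = 9;  h_110 = 80;  h_111 = 53;  h_112 = 254
  h_113 = 0;  h_114 = 224;  h_115 = 235;  h_116 = 66;  h_117 = 158;  h_118 = 241
  h_119 = 44;  h_120 = 75;  h_121 = 166;  h_122 = 255;  h_123 = 47;  h_124 = 160
  h_125 = 176;  h_126 = 120;  h_127 = 96;  h_128 = 209;  h_129 = 83;  h_130 = 155
  h_131 = 48;  h_132 = 234;  h_133 = 43;  h_134 = 93;  h_135 = 132;  h_136 = 35
  h_137 = 7;  h_138 = 33;  h_139 = 219;  h_140 = 81;  h_141 = 134;  h_142 = 217
  h_143 = 10;  h_144 = 180;  h_145 = 118;  h_146 = 95;  h_147 = 102;  h_148 = 224
  h_149 = 117;  h_150 = 254;  h_151 = 27;  h_152 = 204;  h_153 = 229;  h_154 = 107
  h_155 = 180;  h_156 = 0;  h_157 = 252;  h_158 = 214;  h_159 = 19;  h_160 = 245
  h_161 = 143;  h_162 = 36;  h_163 = 188;  h_164 = 221;  h_165 = 237;  h_166 = 250
  h_167 = 133;  h_168 = 137;  h_169 = 127;  h_170 = 209;  h_171 = 77;  h_172 = 196
  h_173 = 173;  h_174 = 134;  h_175 = 196;  h_176 = 228;  h_177 = 171;  h_178 = 126
  h_179 = 50;  h_180 = 165;  h_181 = 232;  h_182 = 23;  h_183 = 110;  h_184 = 139
  h_185 = 87;  h_186 = 104;  h_187 = 192;  h_188 = 132;  h_189 = 168;  h_190 = 49
  h_191 = 183;  h_192 = 139;  h_193 = 100;  h_194 = 226;  h_195 = 207;  h_196 = 121
  h_197 = 220;  h_198 = 171;  h_199 = 151;  h_200 = 145;  h_201 = 143;  h_202 = 45
  h_203 = 218;  h_204 = 225;  h_205 = 170;  h_206 = 96;  h_207 = 250;  h_208 = 247
  h_209 = 90;  h_210 = 28;  h_211 = 1;  h_212 = 98;  h_213 = 215;  h_214 = 252
  h_215 = 161;  h_216 = 243;  h_217 = 108
h_218 = 219·108 + 146·243 + 9·161 + 153·252 + 95·215 = 8
h_219 = 219·8 + 146·108 + 9·243 + 153·161 + 95·252 = 184

184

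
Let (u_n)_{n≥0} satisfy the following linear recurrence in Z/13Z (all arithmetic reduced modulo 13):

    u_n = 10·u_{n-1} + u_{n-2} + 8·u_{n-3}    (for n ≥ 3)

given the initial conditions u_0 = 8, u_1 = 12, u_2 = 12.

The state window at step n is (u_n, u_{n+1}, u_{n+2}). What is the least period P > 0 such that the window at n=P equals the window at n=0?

n=0: window = (8, 12, 12)
n=1: window = (12, 12, 1)
n=2: window = (12, 1, 1)
n=3: window = (1, 1, 3)
n=4: window = (1, 3, 0)
n=5: window = (3, 0, 11)
n=6: window = (0, 11, 4)
n=7: window = (11, 4, 12)
n=8: window = (4, 12, 4)
n=9: window = (12, 4, 6)
n=10: window = (4, 6, 4)
n=11: window = (6, 4, 0)
n=12: window = (4, 0, 0)
n=13: window = (0, 0, 6)
n=14: window = (0, 6, 8)
n=15: window = (6, 8, 8)
n=16: window = (8, 8, 6)
n=17: window = (8, 6, 2)
n=18: window = (6, 2, 12)
n=19: window = (2, 12, 1)
n=20: window = (12, 1, 12)
n=21: window = (1, 12, 9)
n=22: window = (12, 9, 6)
n=23: window = (9, 6, 9)
n=24: window = (6, 9, 12)
n=25: window = (9, 12, 8)
n=26: window = (12, 8, 8)
n=27: window = (8, 8, 2)
n=28: window = (8, 2, 1)
n=29: window = (2, 1, 11)
n=30: window = (1, 11, 10)
n=31: window = (11, 10, 2)
n=32: window = (10, 2, 1)
n=33: window = (2, 1, 1)
n=34: window = (1, 1, 1)
n=35: window = (1, 1, 6)
n=36: window = (1, 6, 4)
n=37: window = (6, 4, 2)
n=38: window = (4, 2, 7)
n=39: window = (2, 7, 0)
n=40: window = (7, 0, 10)
…
n=730: window = (12, 5, 8)
n=731: window = (5, 8, 12)
n=732: window = (8, 12, 12)
window at n=732 equals window at n=0 → period = 732

732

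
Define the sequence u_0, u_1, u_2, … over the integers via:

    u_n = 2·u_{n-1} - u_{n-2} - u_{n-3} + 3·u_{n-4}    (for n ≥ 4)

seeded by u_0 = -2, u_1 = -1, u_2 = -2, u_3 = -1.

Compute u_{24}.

u_4 = 2·-1 + -1·-2 + -1·-1 + 3·-2 = -5
u_5 = 2·-5 + -1·-1 + -1·-2 + 3·-1 = -10
u_6 = 2·-10 + -1·-5 + -1·-1 + 3·-2 = -20
u_7 = 2·-20 + -1·-10 + -1·-5 + 3·-1 = -28
u_8 = 2·-28 + -1·-20 + -1·-10 + 3·-5 = -41
u_9 = 2·-41 + -1·-28 + -1·-20 + 3·-10 = -64
u_10 = 2·-64 + -1·-41 + -1·-28 + 3·-20 = -119
u_11 = 2·-119 + -1·-64 + -1·-41 + 3·-28 = -217
u_12 = 2·-217 + -1·-119 + -1·-64 + 3·-41 = -374
u_13 = 2·-374 + -1·-217 + -1·-119 + 3·-64 = -604
u_14 = 2·-604 + -1·-374 + -1·-217 + 3·-119 = -974
u_15 = 2·-974 + -1·-604 + -1·-374 + 3·-217 = -1621
u_16 = 2·-1621 + -1·-974 + -1·-604 + 3·-374 = -2786
u_17 = 2·-2786 + -1·-1621 + -1·-974 + 3·-604 = -4789
u_18 = 2·-4789 + -1·-2786 + -1·-1621 + 3·-974 = -8093
u_19 = 2·-8093 + -1·-4789 + -1·-2786 + 3·-1621 = -13474
u_20 = 2·-13474 + -1·-8093 + -1·-4789 + 3·-2786 = -22424
u_21 = 2·-22424 + -1·-13474 + -1·-8093 + 3·-4789 = -37648
u_22 = 2·-37648 + -1·-22424 + -1·-13474 + 3·-8093 = -63677
u_23 = 2·-63677 + -1·-37648 + -1·-22424 + 3·-13474 = -107704
u_24 = 2·-107704 + -1·-63677 + -1·-37648 + 3·-22424 = -181355

-181355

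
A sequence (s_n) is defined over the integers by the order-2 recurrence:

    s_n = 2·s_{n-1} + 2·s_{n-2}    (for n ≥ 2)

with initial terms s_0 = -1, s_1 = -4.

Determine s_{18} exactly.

s_2 = 2·-4 + 2·-1 = -10
s_3 = 2·-10 + 2·-4 = -28
s_4 = 2·-28 + 2·-10 = -76
s_5 = 2·-76 + 2·-28 = -208
s_6 = 2·-208 + 2·-76 = -568
s_7 = 2·-568 + 2·-208 = -1552
s_8 = 2·-1552 + 2·-568 = -4240
s_9 = 2·-4240 + 2·-1552 = -11584
s_10 = 2·-11584 + 2·-4240 = -31648
s_11 = 2·-31648 + 2·-11584 = -86464
s_12 = 2·-86464 + 2·-31648 = -236224
s_13 = 2·-236224 + 2·-86464 = -645376
s_14 = 2·-645376 + 2·-236224 = -1763200
s_15 = 2·-1763200 + 2·-645376 = -4817152
s_16 = 2·-4817152 + 2·-1763200 = -13160704
s_17 = 2·-13160704 + 2·-4817152 = -35955712
s_18 = 2·-35955712 + 2·-13160704 = -98232832

-98232832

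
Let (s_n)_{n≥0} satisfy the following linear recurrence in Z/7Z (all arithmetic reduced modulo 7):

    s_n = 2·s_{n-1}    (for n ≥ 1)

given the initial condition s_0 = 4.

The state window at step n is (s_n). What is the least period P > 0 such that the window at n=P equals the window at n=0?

n=0: window = (4)
n=1: window = (1)
n=2: window = (2)
n=3: window = (4)
window at n=3 equals window at n=0 → period = 3

3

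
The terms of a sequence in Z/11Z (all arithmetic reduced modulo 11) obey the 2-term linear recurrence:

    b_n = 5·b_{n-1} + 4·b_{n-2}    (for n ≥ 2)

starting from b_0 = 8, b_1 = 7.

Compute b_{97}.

8

b_2 = 5·7 + 4·8 = 1
b_3 = 5·1 + 4·7 = 0
b_4 = 5·0 + 4·1 = 4
b_5 = 5·4 + 4·0 = 9
b_6 = 5·9 + 4·4 = 6
b_7 = 5·6 + 4·9 = 0
b_8 = 5·0 + 4·6 = 2
b_9 = 5·2 + 4·0 = 10
b_10 = 5·10 + 4·2 = 3
b_11 = 5·3 + 4·10 = 0
b_12 = 5·0 + 4·3 = 1
b_13 = 5·1 + 4·0 = 5
b_14 = 5·5 + 4·1 = 7
b_15 = 5·7 + 4·5 = 0
b_16 = 5·0 + 4·7 = 6
b_17 = 5·6 + 4·0 = 8
b_18 = 5·8 + 4·6 = 9
b_19 = 5·9 + 4·8 = 0
b_20 = 5·0 + 4·9 = 3
b_21 = 5·3 + 4·0 = 4
b_22 = 5·4 + 4·3 = 10
b_23 = 5·10 + 4·4 = 0
b_24 = 5·0 + 4·10 = 7
b_25 = 5·7 + 4·0 = 2
b_26 = 5·2 + 4·7 = 5
b_27 = 5·5 + 4·2 = 0
b_28 = 5·0 + 4·5 = 9
b_29 = 5·9 + 4·0 = 1
b_30 = 5·1 + 4·9 = 8
b_31 = 5·8 + 4·1 = 0
b_32 = 5·0 + 4·8 = 10
b_33 = 5·10 + 4·0 = 6
b_34 = 5·6 + 4·10 = 4
b_35 = 5·4 + 4·6 = 0
b_36 = 5·0 + 4·4 = 5
b_37 = 5·5 + 4·0 = 3
b_38 = 5·3 + 4·5 = 2
b_39 = 5·2 + 4·3 = 0
b_40 = 5·0 + 4·2 = 8
b_41 = 5·8 + 4·0 = 7
(b_40, b_41) = (8, 7) = (b_0, b_1), so the sequence has period 40.
97 ≡ 17 (mod 40), hence b_97 = b_17 = 8.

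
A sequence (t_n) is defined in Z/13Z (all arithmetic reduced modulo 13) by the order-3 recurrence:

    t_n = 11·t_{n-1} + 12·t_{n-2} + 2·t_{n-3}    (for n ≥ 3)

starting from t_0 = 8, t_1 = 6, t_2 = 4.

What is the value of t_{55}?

11

t_3 = 11·4 + 12·6 + 2·8 = 2
t_4 = 11·2 + 12·4 + 2·6 = 4
t_5 = 11·4 + 12·2 + 2·4 = 11
t_6 = 11·11 + 12·4 + 2·2 = 4
t_7 = 11·4 + 12·11 + 2·4 = 2
t_8 = 11·2 + 12·4 + 2·11 = 1
t_9 = 11·1 + 12·2 + 2·4 = 4
t_10 = 11·4 + 12·1 + 2·2 = 8
t_11 = 11·8 + 12·4 + 2·1 = 8
t_12 = 11·8 + 12·8 + 2·4 = 10
t_13 = 11·10 + 12·8 + 2·8 = 1
t_14 = 11·1 + 12·10 + 2·8 = 4
t_15 = 11·4 + 12·1 + 2·10 = 11
t_16 = 11·11 + 12·4 + 2·1 = 2
t_17 = 11·2 + 12·11 + 2·4 = 6
t_18 = 11·6 + 12·2 + 2·11 = 8
t_19 = 11·8 + 12·6 + 2·2 = 8
t_20 = 11·8 + 12·8 + 2·6 = 1
t_21 = 11·1 + 12·8 + 2·8 = 6
t_22 = 11·6 + 12·1 + 2·8 = 3
t_23 = 11·3 + 12·6 + 2·1 = 3
t_24 = 11·3 + 12·3 + 2·6 = 3
t_25 = 11·3 + 12·3 + 2·3 = 10
t_26 = 11·10 + 12·3 + 2·3 = 9
t_27 = 11·9 + 12·10 + 2·3 = 4
t_28 = 11·4 + 12·9 + 2·10 = 3
t_29 = 11·3 + 12·4 + 2·9 = 8
t_30 = 11·8 + 12·3 + 2·4 = 2
t_31 = 11·2 + 12·8 + 2·3 = 7
t_32 = 11·7 + 12·2 + 2·8 = 0
t_33 = 11·0 + 12·7 + 2·2 = 10
t_34 = 11·10 + 12·0 + 2·7 = 7
t_35 = 11·7 + 12·10 + 2·0 = 2
t_36 = 11·2 + 12·7 + 2·10 = 9
t_37 = 11·9 + 12·2 + 2·7 = 7
t_38 = 11·7 + 12·9 + 2·2 = 7
t_39 = 11·7 + 12·7 + 2·9 = 10
t_40 = 11·10 + 12·7 + 2·7 = 0
t_41 = 11·0 + 12·10 + 2·7 = 4
t_42 = 11·4 + 12·0 + 2·10 = 12
t_43 = 11·12 + 12·4 + 2·0 = 11
t_44 = 11·11 + 12·12 + 2·4 = 0
t_45 = 11·0 + 12·11 + 2·12 = 0
t_46 = 11·0 + 12·0 + 2·11 = 9
t_47 = 11·9 + 12·0 + 2·0 = 8
t_48 = 11·8 + 12·9 + 2·0 = 1
t_49 = 11·1 + 12·8 + 2·9 = 8
t_50 = 11·8 + 12·1 + 2·8 = 12
t_51 = 11·12 + 12·8 + 2·1 = 9
t_52 = 11·9 + 12·12 + 2·8 = 12
t_53 = 11·12 + 12·9 + 2·12 = 4
t_54 = 11·4 + 12·12 + 2·9 = 11
t_55 = 11·11 + 12·4 + 2·12 = 11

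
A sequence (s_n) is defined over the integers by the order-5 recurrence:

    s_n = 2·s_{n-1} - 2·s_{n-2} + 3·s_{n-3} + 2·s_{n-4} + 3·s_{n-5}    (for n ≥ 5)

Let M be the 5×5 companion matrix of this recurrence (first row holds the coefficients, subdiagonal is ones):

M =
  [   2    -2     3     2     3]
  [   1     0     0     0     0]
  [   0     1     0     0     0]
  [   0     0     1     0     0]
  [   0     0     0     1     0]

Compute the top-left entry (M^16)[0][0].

79080

(M^16)[0][0] is the top entry after applying M 16 times to the unit state (1, 0, 0, 0, 0). Equivalently it is h_{20} for the auxiliary sequence (h_n) obeying the same recurrence with h_4 = 1 and h_i = 0 for 0 ≤ i < 4:
h_5 = 2·1 + -2·0 + 3·0 + 2·0 + 3·0 = 2
h_6 = 2·2 + -2·1 + 3·0 + 2·0 + 3·0 = 2
h_7 = 2·2 + -2·2 + 3·1 + 2·0 + 3·0 = 3
h_8 = 2·3 + -2·2 + 3·2 + 2·1 + 3·0 = 10
h_9 = 2·10 + -2·3 + 3·2 + 2·2 + 3·1 = 27
h_10 = 2·27 + -2·10 + 3·3 + 2·2 + 3·2 = 53
h_11 = 2·53 + -2·27 + 3·10 + 2·3 + 3·2 = 94
h_12 = 2·94 + -2·53 + 3·27 + 2·10 + 3·3 = 192
h_13 = 2·192 + -2·94 + 3·53 + 2·27 + 3·10 = 439
h_14 = 2·439 + -2·192 + 3·94 + 2·53 + 3·27 = 963
h_15 = 2·963 + -2·439 + 3·192 + 2·94 + 3·53 = 1971
h_16 = 2·1971 + -2·963 + 3·439 + 2·192 + 3·94 = 3999
h_17 = 2·3999 + -2·1971 + 3·963 + 2·439 + 3·192 = 8399
h_18 = 2·8399 + -2·3999 + 3·1971 + 2·963 + 3·439 = 17956
h_19 = 2·17956 + -2·8399 + 3·3999 + 2·1971 + 3·963 = 37942
h_20 = 2·37942 + -2·17956 + 3·8399 + 2·3999 + 3·1971 = 79080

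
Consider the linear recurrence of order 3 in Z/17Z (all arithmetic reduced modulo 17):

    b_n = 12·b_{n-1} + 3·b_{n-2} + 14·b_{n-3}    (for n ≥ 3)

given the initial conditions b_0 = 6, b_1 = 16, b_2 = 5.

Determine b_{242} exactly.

2

b_3 = 12·5 + 3·16 + 14·6 = 5
b_4 = 12·5 + 3·5 + 14·16 = 10
b_5 = 12·10 + 3·5 + 14·5 = 1
b_6 = 12·1 + 3·10 + 14·5 = 10
b_7 = 12·10 + 3·1 + 14·10 = 8
b_8 = 12·8 + 3·10 + 14·1 = 4
Continuing the recurrence:
  b_9 = 8;  b_10 = 16;  b_11 = 0;  b_12 = 7;  b_13 = 2;  b_14 = 11
  b_15 = 15;  b_16 = 3;  b_17 = 14;  b_18 = 13;  b_19 = 2;  b_20 = 4
  b_21 = 15;  b_22 = 16;  b_23 = 4;  b_24 = 0;  b_25 = 15;  b_26 = 15
  b_27 = 4;  b_28 = 14;  b_29 = 16;  b_30 = 1;  b_31 = 1;  b_32 = 1
  b_33 = 12;  b_34 = 8;  b_35 = 10;  b_36 = 6;  b_37 = 10;  b_38 = 6
  b_39 = 16;  b_40 = 10;  b_41 = 14;  b_42 = 14;  b_43 = 10;  b_44 = 1
  b_45 = 0;  b_46 = 7;  b_47 = 13;  b_48 = 7;  b_49 = 0;  b_50 = 16
  b_51 = 1;  b_52 = 9;  b_53 = 12;  b_54 = 15;  b_55 = 2;  b_56 = 16
  b_57 = 0;  b_58 = 8;  b_59 = 14;  b_60 = 5;  b_61 = 10;  b_62 = 8
  b_63 = 9;  b_64 = 0;  b_65 = 3;  b_66 = 9;  b_67 = 15;  b_68 = 11
  b_69 = 14;  b_70 = 3;  b_71 = 11;  b_72 = 14;  b_73 = 5;  b_74 = 1
  b_75 = 2;  b_76 = 12;  b_77 = 11;  b_78 = 9;  b_79 = 3;  b_80 = 13
  b_81 = 2;  b_82 = 3;  b_83 = 3;  b_84 = 5;  b_85 = 9;  b_86 = 12
  b_87 = 3;  b_88 = 11;  b_89 = 3;  b_90 = 9;  b_91 = 16;  b_92 = 6
  b_93 = 8;  b_94 = 15;  b_95 = 16;  b_96 = 9;  b_97 = 9;  b_98 = 2
  b_99 = 7;  b_100 = 12;  b_101 = 6;  b_102 = 2;  b_103 = 6;  b_104 = 9
  b_105 = 1;  b_106 = 4;  b_107 = 7;  b_108 = 8;  b_109 = 3;  b_110 = 5
  b_111 = 11;  b_112 = 2;  b_113 = 8;  b_114 = 1;  b_115 = 13;  b_116 = 16
  b_117 = 7;  b_118 = 8;  b_119 = 1;  b_120 = 15;  b_121 = 6;  b_122 = 12
  b_123 = 15;  b_124 = 11;  b_125 = 5;  b_126 = 14;  b_127 = 14;  b_128 = 8
  b_129 = 11;  b_130 = 12;  b_131 = 0;  b_132 = 3;  b_133 = 0;  b_134 = 9
  b_135 = 14;  b_136 = 8;  b_137 = 9;  b_138 = 5;  b_139 = 12;  b_140 = 13
  b_141 = 7;  b_142 = 2;  b_143 = 6;  b_144 = 6;  b_145 = 16;  b_146 = 5
  b_147 = 5;  b_148 = 10;  b_149 = 1;  b_150 = 10;  b_151 = 8;  b_152 = 4
  b_153 = 8;  b_154 = 16;  b_155 = 0;  b_156 = 7;  b_157 = 2;  b_158 = 11
  b_159 = 15;  b_160 = 3;  b_161 = 14;  b_162 = 13;  b_163 = 2;  b_164 = 4
  b_165 = 15;  b_166 = 16;  b_167 = 4;  b_168 = 0;  b_169 = 15;  b_170 = 15
  b_171 = 4;  b_172 = 14;  b_173 = 16;  b_174 = 1;  b_175 = 1;  b_176 = 1
  b_177 = 12;  b_178 = 8;  b_179 = 10;  b_180 = 6;  b_181 = 10;  b_182 = 6
  b_183 = 16;  b_184 = 10;  b_185 = 14;  b_186 = 14;  b_187 = 10;  b_188 = 1
  b_189 = 0;  b_190 = 7;  b_191 = 13;  b_192 = 7;  b_193 = 0;  b_194 = 16
  b_195 = 1;  b_196 = 9;  b_197 = 12;  b_198 = 15;  b_199 = 2;  b_200 = 16
  b_201 = 0;  b_202 = 8;  b_203 = 14;  b_204 = 5;  b_205 = 10;  b_206 = 8
  b_207 = 9;  b_208 = 0;  b_209 = 3;  b_210 = 9;  b_211 = 15;  b_212 = 11
  b_213 = 14;  b_214 = 3;  b_215 = 11;  b_216 = 14;  b_217 = 5;  b_218 = 1
  b_219 = 2;  b_220 = 12;  b_221 = 11;  b_222 = 9;  b_223 = 3;  b_224 = 13
  b_225 = 2;  b_226 = 3;  b_227 = 3;  b_228 = 5;  b_229 = 9;  b_230 = 12
  b_231 = 3;  b_232 = 11;  b_233 = 3;  b_234 = 9;  b_235 = 16;  b_236 = 6
  b_237 = 8;  b_238 = 15;  b_239 = 16;  b_240 = 9
b_241 = 12·9 + 3·16 + 14·15 = 9
b_242 = 12·9 + 3·9 + 14·16 = 2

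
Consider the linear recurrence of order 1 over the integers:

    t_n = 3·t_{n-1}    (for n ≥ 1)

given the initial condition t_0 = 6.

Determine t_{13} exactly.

t_1 = 3·6 = 18
t_2 = 3·18 = 54
t_3 = 3·54 = 162
t_4 = 3·162 = 486
t_5 = 3·486 = 1458
t_6 = 3·1458 = 4374
t_7 = 3·4374 = 13122
t_8 = 3·13122 = 39366
t_9 = 3·39366 = 118098
t_10 = 3·118098 = 354294
t_11 = 3·354294 = 1062882
t_12 = 3·1062882 = 3188646
t_13 = 3·3188646 = 9565938

9565938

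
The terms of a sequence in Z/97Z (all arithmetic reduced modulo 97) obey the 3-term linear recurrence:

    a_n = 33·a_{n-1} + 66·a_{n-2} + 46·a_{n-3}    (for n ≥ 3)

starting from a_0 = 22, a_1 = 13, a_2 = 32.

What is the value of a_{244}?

54

a_3 = 33·32 + 66·13 + 46·22 = 16
a_4 = 33·16 + 66·32 + 46·13 = 37
a_5 = 33·37 + 66·16 + 46·32 = 63
a_6 = 33·63 + 66·37 + 46·16 = 19
a_7 = 33·19 + 66·63 + 46·37 = 85
a_8 = 33·85 + 66·19 + 46·63 = 70
Continuing the recurrence:
  a_9 = 64;  a_10 = 69;  a_11 = 21;  a_12 = 43;  a_13 = 62;  a_14 = 30
  a_15 = 76;  a_16 = 65;  a_17 = 5;  a_18 = 94;  a_19 = 20;  a_20 = 13
  a_21 = 59;  a_22 = 39;  a_23 = 56;  a_24 = 55;  a_25 = 30;  a_26 = 18
  a_27 = 60;  a_28 = 86;  a_29 = 60;  a_30 = 37;  a_31 = 19;  a_32 = 9
  a_33 = 52;  a_34 = 80;  a_35 = 84;  a_36 = 65;  a_37 = 20;  a_38 = 84
  a_39 = 1;  a_40 = 95;  a_41 = 81;  a_42 = 65;  a_43 = 27;  a_44 = 80
  a_45 = 40;  a_46 = 82;  a_47 = 5;  a_48 = 45;  a_49 = 58;  a_50 = 70
  a_51 = 60;  a_52 = 53;  a_53 = 5;  a_54 = 21;  a_55 = 66;  a_56 = 11
  a_57 = 59;  a_58 = 83;  a_59 = 58;  a_60 = 18;  a_61 = 92;  a_62 = 5
  a_63 = 81;  a_64 = 57;  a_65 = 85;  a_66 = 11;  a_67 = 59;  a_68 = 84
  a_69 = 91;  a_70 = 9;  a_71 = 79;  a_72 = 15;  a_73 = 12;  a_74 = 73
  a_75 = 11;  a_76 = 10;  a_77 = 49;  a_78 = 67;  a_79 = 85;  a_80 = 72
  a_81 = 10;  a_82 = 68;  a_83 = 8;  a_84 = 71;  a_85 = 82;  a_86 = 0
  a_87 = 45;  a_88 = 19;  a_89 = 8;  a_90 = 96;  a_91 = 11;  a_92 = 83
  a_93 = 24;  a_94 = 83;  a_95 = 90;  a_96 = 46;  a_97 = 24;  a_98 = 14
  a_99 = 88;  a_100 = 82;  a_101 = 40;  a_102 = 13;  a_103 = 51;  a_104 = 16
  a_105 = 30;  a_106 = 27;  a_107 = 18;  a_108 = 70;  a_109 = 84;  a_110 = 72
  a_111 = 82;  a_112 = 70;  a_113 = 73;  a_114 = 34;  a_115 = 42;  a_116 = 4
  a_117 = 6;  a_118 = 66;  a_119 = 42;  a_120 = 4;  a_121 = 23;  a_122 = 45
  a_123 = 83;  a_124 = 74;  a_125 = 96;  a_126 = 36;  a_127 = 64;  a_128 = 77
  a_129 = 79;  a_130 = 60;  a_131 = 66;  a_132 = 72;  a_133 = 83;  a_134 = 51
  a_135 = 94;  a_136 = 4;  a_137 = 49;  a_138 = 94;  a_139 = 21;  a_140 = 33
  a_141 = 9;  a_142 = 46;  a_143 = 41;  a_144 = 50;  a_145 = 70;  a_146 = 27
  a_147 = 51;  a_148 = 89;  a_149 = 76;  a_150 = 58;  a_151 = 63;  a_152 = 91
  a_153 = 32;  a_154 = 66;  a_155 = 37;  a_156 = 65;  a_157 = 57;  a_158 = 16
  a_159 = 5;  a_160 = 60;  a_161 = 39;  a_162 = 45;  a_163 = 29;  a_164 = 95
  a_165 = 38;  a_166 = 31;  a_167 = 44;  a_168 = 8;  a_169 = 35;  a_170 = 21
  a_171 = 73;  a_172 = 70;  a_173 = 43;  a_174 = 85;  a_175 = 36;  a_176 = 46
  a_177 = 44;  a_178 = 33;  a_179 = 95;  a_180 = 62;  a_181 = 37;  a_182 = 80
  a_183 = 77;  a_184 = 17;  a_185 = 11;  a_186 = 80;  a_187 = 74;  a_188 = 80
  a_189 = 49;  a_190 = 19;  a_191 = 72;  a_192 = 64;  a_193 = 75;  a_194 = 20
  a_195 = 18;  a_196 = 29;  a_197 = 58;  a_198 = 0;  a_199 = 21;  a_200 = 63
  a_201 = 70;  a_202 = 62;  a_203 = 58;  a_204 = 11;  a_205 = 59;  a_206 = 6
  a_207 = 39;  a_208 = 32;  a_209 = 26;  a_210 = 11;  a_211 = 59;  a_212 = 86
  a_213 = 60;  a_214 = 88;  a_215 = 53;  a_216 = 35;  a_217 = 68;  a_218 = 8
  a_219 = 57;  a_220 = 8;  a_221 = 29;  a_222 = 33;  a_223 = 73;  a_224 = 4
  a_225 = 66;  a_226 = 77;  a_227 = 0;  a_228 = 67;  a_229 = 30;  a_230 = 77
  a_231 = 37;  a_232 = 20;  a_233 = 48;  a_234 = 47;  a_235 = 13;  a_236 = 16
  a_237 = 56;  a_238 = 10;  a_239 = 9;  a_240 = 41;  a_241 = 79;  a_242 = 4
a_243 = 33·4 + 66·79 + 46·41 = 54
a_244 = 33·54 + 66·4 + 46·79 = 54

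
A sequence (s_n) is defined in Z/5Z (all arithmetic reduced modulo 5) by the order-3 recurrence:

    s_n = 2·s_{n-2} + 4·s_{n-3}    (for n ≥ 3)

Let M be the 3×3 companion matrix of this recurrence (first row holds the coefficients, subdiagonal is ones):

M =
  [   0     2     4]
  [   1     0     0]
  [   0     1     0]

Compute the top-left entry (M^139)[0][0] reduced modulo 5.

0

(M^139)[0][0] is the top entry after applying M 139 times to the unit state (1, 0, 0). Equivalently it is h_{141} for the auxiliary sequence (h_n) obeying the same recurrence with h_2 = 1 and h_i = 0 for 0 ≤ i < 2:
h_3 = 0·1 + 2·0 + 4·0 = 0
h_4 = 0·0 + 2·1 + 4·0 = 2
h_5 = 0·2 + 2·0 + 4·1 = 4
h_6 = 0·4 + 2·2 + 4·0 = 4
h_7 = 0·4 + 2·4 + 4·2 = 1
h_8 = 0·1 + 2·4 + 4·4 = 4
h_9 = 0·4 + 2·1 + 4·4 = 3
h_10 = 0·3 + 2·4 + 4·1 = 2
h_11 = 0·2 + 2·3 + 4·4 = 2
h_12 = 0·2 + 2·2 + 4·3 = 1
h_13 = 0·1 + 2·2 + 4·2 = 2
h_14 = 0·2 + 2·1 + 4·2 = 0
h_15 = 0·0 + 2·2 + 4·1 = 3
h_16 = 0·3 + 2·0 + 4·2 = 3
h_17 = 0·3 + 2·3 + 4·0 = 1
h_18 = 0·1 + 2·3 + 4·3 = 3
h_19 = 0·3 + 2·1 + 4·3 = 4
h_20 = 0·4 + 2·3 + 4·1 = 0
h_21 = 0·0 + 2·4 + 4·3 = 0
h_22 = 0·0 + 2·0 + 4·4 = 1
(h_20, h_21, h_22) = (0, 0, 1) = (h_0, h_1, h_2), so the sequence has period 20.
141 ≡ 1 (mod 20), hence h_141 = h_1 = 0.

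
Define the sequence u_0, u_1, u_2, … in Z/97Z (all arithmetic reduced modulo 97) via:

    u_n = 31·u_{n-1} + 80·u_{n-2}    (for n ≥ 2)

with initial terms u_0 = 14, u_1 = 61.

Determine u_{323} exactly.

u_2 = 31·61 + 80·14 = 4
u_3 = 31·4 + 80·61 = 57
u_4 = 31·57 + 80·4 = 50
u_5 = 31·50 + 80·57 = 96
u_6 = 31·96 + 80·50 = 89
u_7 = 31·89 + 80·96 = 60
Continuing the recurrence:
  u_8 = 56;  u_9 = 37;  u_10 = 1;  u_11 = 81;  u_12 = 69;  u_13 = 83
  u_14 = 42;  u_15 = 85;  u_16 = 78;  u_17 = 3;  u_18 = 28;  u_19 = 41
  u_20 = 19;  u_21 = 86;  u_22 = 15;  u_23 = 70;  u_24 = 72;  u_25 = 72
  u_26 = 38;  u_27 = 51;  u_28 = 62;  u_29 = 85;  u_30 = 29;  u_31 = 36
  u_32 = 41;  u_33 = 77;  u_34 = 41;  u_35 = 59;  u_36 = 65;  u_37 = 42
  u_38 = 3;  u_39 = 58;  u_40 = 1;  u_41 = 15;  u_42 = 60;  u_43 = 53
  u_44 = 41;  u_45 = 79;  u_46 = 6;  u_47 = 7;  u_48 = 18;  u_49 = 51
  u_50 = 14;  u_51 = 52;  u_52 = 16;  u_53 = 0;  u_54 = 19;  u_55 = 7
  u_56 = 88;  u_57 = 87;  u_58 = 37;  u_59 = 56;  u_60 = 40;  u_61 = 94
  u_62 = 3;  u_63 = 47;  u_64 = 48;  u_65 = 10;  u_66 = 76;  u_67 = 52
  u_68 = 29;  u_69 = 15;  u_70 = 69;  u_71 = 41;  u_72 = 1;  u_73 = 13
  u_74 = 95;  u_75 = 8;  u_76 = 88;  u_77 = 70;  u_78 = 92;  u_79 = 13
  u_80 = 3;  u_81 = 66;  u_82 = 55;  u_83 = 1;  u_84 = 66;  u_85 = 89
  u_86 = 85;  u_87 = 55;  u_88 = 66;  u_89 = 44;  u_90 = 48;  u_91 = 61
  u_92 = 8;  u_93 = 84;  u_94 = 43;  u_95 = 2;  u_96 = 10;  u_97 = 82
  u_98 = 44;  u_99 = 67;  u_100 = 68;  u_101 = 96;  u_102 = 74;  u_103 = 80
  u_104 = 58;  u_105 = 50;  u_106 = 79;  u_107 = 47;  u_108 = 17;  u_109 = 19
  u_110 = 9;  u_111 = 53;  u_112 = 35;  u_113 = 87;  u_114 = 65;  u_115 = 51
  u_116 = 88;  u_117 = 18;  u_118 = 32;  u_119 = 7;  u_120 = 61;  u_121 = 26
  u_122 = 60;  u_123 = 60;  u_124 = 64;  u_125 = 91;  u_126 = 84;  u_127 = 87
  u_128 = 8;  u_129 = 30;  u_130 = 18;  u_131 = 48;  u_132 = 18;  u_133 = 33
  u_134 = 38;  u_135 = 35;  u_136 = 51;  u_137 = 16;  u_138 = 17;  u_139 = 61
  u_140 = 50;  u_141 = 28;  u_142 = 18;  u_143 = 82;  u_144 = 5;  u_145 = 22
  u_146 = 15;  u_147 = 91;  u_148 = 44;  u_149 = 11;  u_150 = 78;  u_151 = 0
  u_152 = 32;  u_153 = 22;  u_154 = 41;  u_155 = 24;  u_156 = 47;  u_157 = 79
  u_158 = 1;  u_159 = 46;  u_160 = 51;  u_161 = 23;  u_162 = 40;  u_163 = 73
  u_164 = 31;  u_165 = 11;  u_166 = 8;  u_167 = 61;  u_168 = 9;  u_169 = 18
  u_170 = 17;  u_171 = 27;  u_172 = 63;  u_173 = 39;  u_174 = 41;  u_175 = 26
  u_176 = 12;  u_177 = 27;  u_178 = 51;  u_179 = 55;  u_180 = 62;  u_181 = 17
  u_182 = 55;  u_183 = 58;  u_184 = 87;  u_185 = 62;  u_186 = 55;  u_187 = 69
  u_188 = 40;  u_189 = 67;  u_190 = 39;  u_191 = 70;  u_192 = 52;  u_193 = 34
  u_194 = 73;  u_195 = 36;  u_196 = 69;  u_197 = 72;  u_198 = 89;  u_199 = 80
  u_200 = 94;  u_201 = 2;  u_202 = 16;  u_203 = 74;  u_204 = 82;  u_205 = 23
  u_206 = 95;  u_207 = 32;  u_208 = 56;  u_209 = 28;  u_210 = 13;  u_211 = 24
  u_212 = 38;  u_213 = 91;  u_214 = 41;  u_215 = 15;  u_216 = 59;  u_217 = 22
  u_218 = 67;  u_219 = 54;  u_220 = 50;  u_221 = 50;  u_222 = 21;  u_223 = 92
  u_224 = 70;  u_225 = 24;  u_226 = 39;  u_227 = 25;  u_228 = 15;  u_229 = 40
  u_230 = 15;  u_231 = 76;  u_232 = 64;  u_233 = 13;  u_234 = 91;  u_235 = 78
  u_236 = 95;  u_237 = 67;  u_238 = 74;  u_239 = 88;  u_240 = 15;  u_241 = 36
  u_242 = 85;  u_243 = 83;  u_244 = 61;  u_245 = 92;  u_246 = 69;  u_247 = 90
  u_248 = 65;  u_249 = 0;  u_250 = 59;  u_251 = 83;  u_252 = 18;  u_253 = 20
  u_254 = 23;  u_255 = 82;  u_256 = 17;  u_257 = 6;  u_258 = 91;  u_259 = 3
  u_260 = 1;  u_261 = 77;  u_262 = 42;  u_263 = 90;  u_264 = 39;  u_265 = 67
  u_266 = 56;  u_267 = 15;  u_268 = 95;  u_269 = 71;  u_270 = 4;  u_271 = 81
  u_272 = 18;  u_273 = 54;  u_274 = 10;  u_275 = 71;  u_276 = 91;  u_277 = 62
  u_278 = 84;  u_279 = 95;  u_280 = 62;  u_281 = 16;  u_282 = 24;  u_283 = 84
  u_284 = 62;  u_285 = 9;  u_286 = 1;  u_287 = 72;  u_288 = 81;  u_289 = 26
  u_290 = 11;  u_291 = 93;  u_292 = 77;  u_293 = 30;  u_294 = 9;  u_295 = 60
  u_296 = 58;  u_297 = 2;  u_298 = 46;  u_299 = 34;  u_300 = 78;  u_301 = 94
  u_302 = 36;  u_303 = 3;  u_304 = 63;  u_305 = 59;  u_306 = 79;  u_307 = 88
  u_308 = 27;  u_309 = 20;  u_310 = 64;  u_311 = 92;  u_312 = 18;  u_313 = 61
  u_314 = 33;  u_315 = 83;  u_316 = 72;  u_317 = 45;  u_318 = 74;  u_319 = 74
  u_320 = 66;  u_321 = 12
u_322 = 31·12 + 80·66 = 26
u_323 = 31·26 + 80·12 = 20

20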